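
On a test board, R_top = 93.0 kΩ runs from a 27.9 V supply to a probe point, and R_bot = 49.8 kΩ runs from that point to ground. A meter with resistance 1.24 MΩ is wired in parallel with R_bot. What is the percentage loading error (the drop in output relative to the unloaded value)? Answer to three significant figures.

2.55 %

The divider's output (Thévenin) resistance is R_top‖R_bot = 32.43 kΩ.
Fractional drop under load = R_th/(R_th + R_L) = 32.43 / (32.43 + 1240) = 0.02549.
So the output falls by 2.55 %.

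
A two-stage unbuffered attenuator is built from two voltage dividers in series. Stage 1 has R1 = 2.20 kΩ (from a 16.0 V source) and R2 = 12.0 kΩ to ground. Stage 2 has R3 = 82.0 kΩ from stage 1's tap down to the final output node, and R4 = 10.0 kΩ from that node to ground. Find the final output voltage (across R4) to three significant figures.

Stage 2 presents R3+R4 = 92.00 kΩ as a load on stage 1's tap.
Stage 1's lower leg becomes R2‖(R3+R4) = 10.62 kΩ, so V_mid = 16.0 × 10.62/12.82 = 13.25 V.
Stage 2 is itself unloaded: V_out = V_mid × R4/(R3+R4) = 13.25 × 10.0/92.00 = 1.44 V.

V_out ≈ 1.44 V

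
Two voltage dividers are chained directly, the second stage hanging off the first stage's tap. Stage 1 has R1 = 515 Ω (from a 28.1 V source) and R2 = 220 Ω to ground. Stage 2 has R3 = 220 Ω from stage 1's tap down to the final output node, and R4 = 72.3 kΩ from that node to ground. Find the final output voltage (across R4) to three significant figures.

V_out ≈ 8.37 V

Stage 2 presents R3+R4 = 72520 Ω as a load on stage 1's tap.
Stage 1's lower leg becomes R2‖(R3+R4) = 219.3 Ω, so V_mid = 28.1 × 219.3/734.3 = 8.393 V.
Stage 2 is itself unloaded: V_out = V_mid × R4/(R3+R4) = 8.393 × 72300/72520 = 8.37 V.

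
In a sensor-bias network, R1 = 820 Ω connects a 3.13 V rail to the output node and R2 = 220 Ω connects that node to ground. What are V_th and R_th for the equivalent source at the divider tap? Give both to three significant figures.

V_th = 0.662 V, R_th = 173 Ω

V_th is the open-circuit tap voltage: 3.13 × 220/(820 + 220) = 0.662 V.
With the supply zeroed, R1 and R2 appear in parallel from the tap: R_th = R1‖R2 = (820 × 220)/1040 = 173 Ω.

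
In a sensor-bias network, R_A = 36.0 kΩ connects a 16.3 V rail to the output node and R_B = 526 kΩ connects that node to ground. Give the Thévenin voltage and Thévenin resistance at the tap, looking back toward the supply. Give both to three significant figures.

V_th is the open-circuit tap voltage: 16.3 × 526/(36.0 + 526) = 15.3 V.
With the supply zeroed, R_A and R_B appear in parallel from the tap: R_th = R_A‖R_B = (36.0 × 526)/562.0 = 33.7 kΩ.

V_th = 15.3 V, R_th = 33.7 kΩ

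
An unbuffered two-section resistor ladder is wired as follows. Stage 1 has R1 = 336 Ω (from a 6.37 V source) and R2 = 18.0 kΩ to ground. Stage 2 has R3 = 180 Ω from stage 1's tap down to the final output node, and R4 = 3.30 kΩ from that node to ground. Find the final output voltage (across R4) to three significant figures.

V_out ≈ 5.42 V

Stage 2 presents R3+R4 = 3480 Ω as a load on stage 1's tap.
Stage 1's lower leg becomes R2‖(R3+R4) = 2916 Ω, so V_mid = 6.37 × 2916/3252 = 5.712 V.
Stage 2 is itself unloaded: V_out = V_mid × R4/(R3+R4) = 5.712 × 3300/3480 = 5.42 V.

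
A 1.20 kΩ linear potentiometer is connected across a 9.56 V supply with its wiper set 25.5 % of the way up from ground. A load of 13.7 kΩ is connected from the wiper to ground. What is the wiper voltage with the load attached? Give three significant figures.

The wiper splits the pot into (1−α)R = 894.0 Ω above and αR = 306.0 Ω below.
Lower section ‖ load = 299.3 Ω.
V_wiper = 9.56 × 299.3/(894.0 + 299.3) = 2.40 V.

V ≈ 2.40 V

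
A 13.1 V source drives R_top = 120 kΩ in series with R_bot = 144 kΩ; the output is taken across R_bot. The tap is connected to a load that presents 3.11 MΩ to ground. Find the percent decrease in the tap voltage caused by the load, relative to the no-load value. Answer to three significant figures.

The divider's output (Thévenin) resistance is R_top‖R_bot = 65.45 kΩ.
Fractional drop under load = R_th/(R_th + R_L) = 65.45 / (65.45 + 3110) = 0.02061.
So the output falls by 2.06 %.

2.06 %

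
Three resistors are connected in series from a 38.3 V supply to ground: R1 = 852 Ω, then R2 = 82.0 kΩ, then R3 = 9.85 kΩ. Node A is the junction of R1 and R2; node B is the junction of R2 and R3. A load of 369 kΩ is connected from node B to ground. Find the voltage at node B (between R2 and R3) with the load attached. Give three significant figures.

At node B, R3 is in parallel with the load: R3‖R_L = 9594 Ω.
Below node A the resistance is R2 + (R3‖R_L) = 91590 Ω, so V_A = 38.3 × 91590/92450 = 37.95 V.
Then V_B = V_A × (R3‖R_L)/(R2 + R3‖R_L) = 37.95 × 9594/91590 = 3.97 V.

V ≈ 3.97 V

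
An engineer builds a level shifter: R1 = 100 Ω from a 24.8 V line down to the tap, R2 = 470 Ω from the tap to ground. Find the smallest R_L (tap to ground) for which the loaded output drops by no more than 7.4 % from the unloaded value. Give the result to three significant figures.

R_L(min) ≈ 1.03 kΩ

Output resistance R_th = R1‖R2 = (100 × 470)/570.0 = 82.46 Ω.
The fractional drop is R_th/(R_th + R_L); requiring this ≤ 0.0740 gives R_L ≥ R_th(1/0.0740 − 1) = 82.46 × 12.51 = 1.03 kΩ.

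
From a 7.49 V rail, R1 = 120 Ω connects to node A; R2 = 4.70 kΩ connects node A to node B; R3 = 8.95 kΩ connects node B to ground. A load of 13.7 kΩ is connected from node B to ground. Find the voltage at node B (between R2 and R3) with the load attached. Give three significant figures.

V ≈ 3.96 V

At node B, R3 is in parallel with the load: R3‖R_L = 5413 Ω.
Below node A the resistance is R2 + (R3‖R_L) = 10110 Ω, so V_A = 7.49 × 10110/10230 = 7.402 V.
Then V_B = V_A × (R3‖R_L)/(R2 + R3‖R_L) = 7.402 × 5413/10110 = 3.96 V.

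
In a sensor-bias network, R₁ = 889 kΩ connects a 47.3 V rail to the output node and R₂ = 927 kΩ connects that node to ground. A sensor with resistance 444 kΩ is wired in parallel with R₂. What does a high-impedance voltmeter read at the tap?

The load sits in parallel with R₂: R₂‖R_L = (927 × 444) / (927 + 444) = 300.2 kΩ.
V_out = 47.3 × 300.2 / (889 + 300.2) = 47.3 × 300.2/1189 = 11.9 V.
(Unloaded it would have been 24.1 V.)

V_out ≈ 11.9 V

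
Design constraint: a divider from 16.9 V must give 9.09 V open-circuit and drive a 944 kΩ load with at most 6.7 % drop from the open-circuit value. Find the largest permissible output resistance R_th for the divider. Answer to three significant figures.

R_th ≤ 67.8 kΩ

Loading drop = R_th/(R_th + R_L) ≤ 0.0670, so R_th ≤ R_L · ε/(1−ε) = 944 kΩ × 0.0670/0.9330 = 67.8 kΩ.
(Any R1, R2 with R2/(R1+R2) = 0.538 and R1‖R2 ≤ 67.8 kΩ will meet the spec.)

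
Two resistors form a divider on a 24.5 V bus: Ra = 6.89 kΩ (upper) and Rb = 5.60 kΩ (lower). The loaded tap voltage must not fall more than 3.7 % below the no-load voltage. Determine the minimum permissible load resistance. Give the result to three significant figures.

R_L(min) ≈ 80.4 kΩ

Output resistance R_th = Ra‖Rb = (6.89 × 5.60)/12.49 = 3.089 kΩ.
The fractional drop is R_th/(R_th + R_L); requiring this ≤ 0.0370 gives R_L ≥ R_th(1/0.0370 − 1) = 3.089 × 26.03 = 80.4 kΩ.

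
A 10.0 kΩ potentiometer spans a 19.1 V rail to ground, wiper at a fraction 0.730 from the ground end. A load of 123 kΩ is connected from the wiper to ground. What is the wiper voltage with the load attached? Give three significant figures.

V ≈ 13.7 V

The wiper splits the pot into (1−α)R = 2.700 kΩ above and αR = 7.300 kΩ below.
Lower section ‖ load = 6.891 kΩ.
V_wiper = 19.1 × 6.891/(2.700 + 6.891) = 13.7 V.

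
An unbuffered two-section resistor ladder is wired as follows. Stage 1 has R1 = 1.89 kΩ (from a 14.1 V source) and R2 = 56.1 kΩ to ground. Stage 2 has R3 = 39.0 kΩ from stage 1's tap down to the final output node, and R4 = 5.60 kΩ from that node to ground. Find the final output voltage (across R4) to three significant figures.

V_out ≈ 1.65 V

Stage 2 presents R3+R4 = 44.60 kΩ as a load on stage 1's tap.
Stage 1's lower leg becomes R2‖(R3+R4) = 24.85 kΩ, so V_mid = 14.1 × 24.85/26.74 = 13.10 V.
Stage 2 is itself unloaded: V_out = V_mid × R4/(R3+R4) = 13.10 × 5.60/44.60 = 1.65 V.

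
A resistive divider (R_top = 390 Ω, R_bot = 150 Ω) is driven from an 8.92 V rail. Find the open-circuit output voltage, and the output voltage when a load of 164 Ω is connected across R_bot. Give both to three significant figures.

Unloaded: 2.48 V; loaded: 1.49 V

Open-circuit: V = 8.92 × 150/(390 + 150) = 2.48 V.
With the load, R_bot becomes R_bot‖R_L = 78.34 Ω, so V = 8.92 × 78.34/468.3 = 1.49 V.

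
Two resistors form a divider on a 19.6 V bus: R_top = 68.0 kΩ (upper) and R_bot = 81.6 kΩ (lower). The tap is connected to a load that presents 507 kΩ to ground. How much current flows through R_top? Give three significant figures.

R_bot‖R_L = 70.29 kΩ, so the source sees R_top + R_bot‖R_L = 138.3 kΩ.
I = 19.6 V / 138.3 kΩ = 0.142 mA.

I ≈ 0.142 mA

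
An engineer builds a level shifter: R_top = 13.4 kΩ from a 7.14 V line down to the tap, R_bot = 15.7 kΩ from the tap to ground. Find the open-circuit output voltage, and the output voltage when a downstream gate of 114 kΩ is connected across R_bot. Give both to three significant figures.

Unloaded: 3.85 V; loaded: 3.62 V

Open-circuit: V = 7.14 × 15.7/(13.4 + 15.7) = 3.85 V.
With the load, R_bot becomes R_bot‖R_L = 13.80 kΩ, so V = 7.14 × 13.80/27.20 = 3.62 V.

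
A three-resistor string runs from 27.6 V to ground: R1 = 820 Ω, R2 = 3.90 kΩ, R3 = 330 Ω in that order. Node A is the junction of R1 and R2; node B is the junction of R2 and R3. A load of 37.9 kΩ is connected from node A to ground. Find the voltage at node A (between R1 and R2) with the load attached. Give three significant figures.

V ≈ 22.7 V

Below node A the series string R2+R3 = 4230 Ω sits in parallel with the 37900 Ω load: 3805 Ω.
V_A = 27.6 × 3805/(820 + 3805) = 22.7 V.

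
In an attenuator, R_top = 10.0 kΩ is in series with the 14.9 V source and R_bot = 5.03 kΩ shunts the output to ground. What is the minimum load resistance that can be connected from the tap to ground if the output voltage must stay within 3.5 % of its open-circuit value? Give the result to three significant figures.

R_L(min) ≈ 92.3 kΩ

Output resistance R_th = R_top‖R_bot = (10.0 × 5.03)/15.03 = 3.347 kΩ.
The fractional drop is R_th/(R_th + R_L); requiring this ≤ 0.0350 gives R_L ≥ R_th(1/0.0350 − 1) = 3.347 × 27.57 = 92.3 kΩ.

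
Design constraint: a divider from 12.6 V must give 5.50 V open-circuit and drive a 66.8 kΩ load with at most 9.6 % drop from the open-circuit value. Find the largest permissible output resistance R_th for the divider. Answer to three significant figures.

R_th ≤ 7.09 kΩ

Loading drop = R_th/(R_th + R_L) ≤ 0.0960, so R_th ≤ R_L · ε/(1−ε) = 66.8 kΩ × 0.0960/0.9040 = 7.09 kΩ.
(Any R1, R2 with R2/(R1+R2) = 0.437 and R1‖R2 ≤ 7.09 kΩ will meet the spec.)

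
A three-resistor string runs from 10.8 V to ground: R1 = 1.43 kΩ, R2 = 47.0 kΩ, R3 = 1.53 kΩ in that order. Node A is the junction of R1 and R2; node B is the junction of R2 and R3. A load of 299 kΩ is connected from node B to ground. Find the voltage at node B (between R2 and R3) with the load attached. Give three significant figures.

At node B, R3 is in parallel with the load: R3‖R_L = 1.522 kΩ.
Below node A the resistance is R2 + (R3‖R_L) = 48.52 kΩ, so V_A = 10.8 × 48.52/49.95 = 10.49 V.
Then V_B = V_A × (R3‖R_L)/(R2 + R3‖R_L) = 10.49 × 1.522/48.52 = 0.329 V.

V ≈ 0.329 V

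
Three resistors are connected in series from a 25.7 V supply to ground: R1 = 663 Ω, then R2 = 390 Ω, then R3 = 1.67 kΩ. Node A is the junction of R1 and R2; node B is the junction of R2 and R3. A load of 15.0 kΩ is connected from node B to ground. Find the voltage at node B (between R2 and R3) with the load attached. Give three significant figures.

V ≈ 15.1 V

At node B, R3 is in parallel with the load: R3‖R_L = 1503 Ω.
Below node A the resistance is R2 + (R3‖R_L) = 1893 Ω, so V_A = 25.7 × 1893/2556 = 19.03 V.
Then V_B = V_A × (R3‖R_L)/(R2 + R3‖R_L) = 19.03 × 1503/1893 = 15.1 V.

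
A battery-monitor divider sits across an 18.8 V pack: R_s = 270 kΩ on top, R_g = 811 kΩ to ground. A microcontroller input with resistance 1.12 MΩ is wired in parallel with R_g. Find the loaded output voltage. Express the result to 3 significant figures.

V_out ≈ 11.9 V

The load sits in parallel with R_g: R_g‖R_L = (811 × 1120) / (811 + 1120) = 470.4 kΩ.
V_out = 18.8 × 470.4 / (270 + 470.4) = 18.8 × 470.4/740.4 = 11.9 V.
(Unloaded it would have been 14.1 V.)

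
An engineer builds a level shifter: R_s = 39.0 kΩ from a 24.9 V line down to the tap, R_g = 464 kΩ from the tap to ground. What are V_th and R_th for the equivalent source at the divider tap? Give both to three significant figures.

V_th = 23.0 V, R_th = 36.0 kΩ

V_th is the open-circuit tap voltage: 24.9 × 464/(39.0 + 464) = 23.0 V.
With the supply zeroed, R_s and R_g appear in parallel from the tap: R_th = R_s‖R_g = (39.0 × 464)/503.0 = 36.0 kΩ.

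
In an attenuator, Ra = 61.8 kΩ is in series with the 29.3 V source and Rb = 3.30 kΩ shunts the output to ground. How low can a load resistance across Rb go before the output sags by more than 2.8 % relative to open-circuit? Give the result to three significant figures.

R_L(min) ≈ 109 kΩ

Output resistance R_th = Ra‖Rb = (61.8 × 3.30)/65.10 = 3.133 kΩ.
The fractional drop is R_th/(R_th + R_L); requiring this ≤ 0.0280 gives R_L ≥ R_th(1/0.0280 − 1) = 3.133 × 34.71 = 109 kΩ.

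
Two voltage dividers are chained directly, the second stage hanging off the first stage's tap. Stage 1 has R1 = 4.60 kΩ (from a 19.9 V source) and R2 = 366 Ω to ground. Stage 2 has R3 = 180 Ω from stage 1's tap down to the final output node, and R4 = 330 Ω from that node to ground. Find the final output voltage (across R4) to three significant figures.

Stage 2 presents R3+R4 = 510.0 Ω as a load on stage 1's tap.
Stage 1's lower leg becomes R2‖(R3+R4) = 213.1 Ω, so V_mid = 19.9 × 213.1/4813 = 0.8810 V.
Stage 2 is itself unloaded: V_out = V_mid × R4/(R3+R4) = 0.8810 × 330/510.0 = 0.570 V.

V_out ≈ 0.570 V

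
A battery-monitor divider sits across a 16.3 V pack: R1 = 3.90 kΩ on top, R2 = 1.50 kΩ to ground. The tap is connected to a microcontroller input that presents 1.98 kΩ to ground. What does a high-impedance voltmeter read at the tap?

The load sits in parallel with R2: R2‖R_L = (1.50 × 1.98) / (1.50 + 1.98) = 0.8534 kΩ.
V_out = 16.3 × 0.8534 / (3.90 + 0.8534) = 16.3 × 0.8534/4.753 = 2.93 V.

V_out ≈ 2.93 V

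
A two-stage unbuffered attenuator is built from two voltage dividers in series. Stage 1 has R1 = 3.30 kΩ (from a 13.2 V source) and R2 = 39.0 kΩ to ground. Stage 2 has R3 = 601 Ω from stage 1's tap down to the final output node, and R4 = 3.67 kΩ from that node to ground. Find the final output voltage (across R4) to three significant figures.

Stage 2 presents R3+R4 = 4271 Ω as a load on stage 1's tap.
Stage 1's lower leg becomes R2‖(R3+R4) = 3849 Ω, so V_mid = 13.2 × 3849/7149 = 7.107 V.
Stage 2 is itself unloaded: V_out = V_mid × R4/(R3+R4) = 7.107 × 3670/4271 = 6.11 V.

V_out ≈ 6.11 V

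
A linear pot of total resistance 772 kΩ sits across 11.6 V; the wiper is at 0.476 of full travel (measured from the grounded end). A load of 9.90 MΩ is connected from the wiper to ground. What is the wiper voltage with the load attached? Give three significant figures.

V ≈ 5.42 V

The wiper splits the pot into (1−α)R = 404.5 kΩ above and αR = 367.5 kΩ below.
Lower section ‖ load = 354.3 kΩ.
V_wiper = 11.6 × 354.3/(404.5 + 354.3) = 5.42 V.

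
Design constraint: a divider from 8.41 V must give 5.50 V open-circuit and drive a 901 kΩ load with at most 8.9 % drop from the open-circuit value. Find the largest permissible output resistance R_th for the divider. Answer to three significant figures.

R_th ≤ 88.0 kΩ

Loading drop = R_th/(R_th + R_L) ≤ 0.0890, so R_th ≤ R_L · ε/(1−ε) = 901 kΩ × 0.0890/0.9110 = 88.0 kΩ.
(Any R1, R2 with R2/(R1+R2) = 0.654 and R1‖R2 ≤ 88.0 kΩ will meet the spec.)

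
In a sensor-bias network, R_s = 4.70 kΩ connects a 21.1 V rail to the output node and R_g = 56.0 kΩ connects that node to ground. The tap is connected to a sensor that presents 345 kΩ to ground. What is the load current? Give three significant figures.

R_g‖R_L = 48.18 kΩ; V_out = 21.1 × 48.18/52.88 = 19.22 V.
I_L = V_out / R_L = 19.22 / 345 kΩ = 0.0557 mA.

I_L ≈ 0.0557 mA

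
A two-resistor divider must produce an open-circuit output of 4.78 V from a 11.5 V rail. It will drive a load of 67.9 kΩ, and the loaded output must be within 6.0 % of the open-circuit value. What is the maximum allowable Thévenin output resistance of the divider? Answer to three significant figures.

R_th ≤ 4.33 kΩ

Loading drop = R_th/(R_th + R_L) ≤ 0.0600, so R_th ≤ R_L · ε/(1−ε) = 67.9 kΩ × 0.0600/0.9400 = 4.33 kΩ.
(Any R1, R2 with R2/(R1+R2) = 0.416 and R1‖R2 ≤ 4.33 kΩ will meet the spec.)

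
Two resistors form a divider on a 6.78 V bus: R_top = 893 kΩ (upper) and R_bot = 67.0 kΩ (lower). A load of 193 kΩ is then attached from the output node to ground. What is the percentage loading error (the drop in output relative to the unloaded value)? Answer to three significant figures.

24.4 %

The divider's output (Thévenin) resistance is R_top‖R_bot = 62.32 kΩ.
Fractional drop under load = R_th/(R_th + R_L) = 62.32 / (62.32 + 193) = 0.2441.
So the output falls by 24.4 %.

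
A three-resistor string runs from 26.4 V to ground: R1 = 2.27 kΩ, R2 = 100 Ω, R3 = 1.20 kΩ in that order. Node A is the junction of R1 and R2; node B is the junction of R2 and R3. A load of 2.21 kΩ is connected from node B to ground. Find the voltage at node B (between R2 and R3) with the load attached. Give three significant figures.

At node B, R3 is in parallel with the load: R3‖R_L = 777.7 Ω.
Below node A the resistance is R2 + (R3‖R_L) = 877.7 Ω, so V_A = 26.4 × 877.7/3148 = 7.361 V.
Then V_B = V_A × (R3‖R_L)/(R2 + R3‖R_L) = 7.361 × 777.7/877.7 = 6.52 V.

V ≈ 6.52 V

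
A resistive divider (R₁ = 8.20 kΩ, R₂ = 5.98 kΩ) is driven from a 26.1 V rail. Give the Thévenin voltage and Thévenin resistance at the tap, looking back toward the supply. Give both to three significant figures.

V_th = 11.0 V, R_th = 3.46 kΩ

V_th is the open-circuit tap voltage: 26.1 × 5.98/(8.20 + 5.98) = 11.0 V.
With the supply zeroed, R₁ and R₂ appear in parallel from the tap: R_th = R₁‖R₂ = (8.20 × 5.98)/14.18 = 3.46 kΩ.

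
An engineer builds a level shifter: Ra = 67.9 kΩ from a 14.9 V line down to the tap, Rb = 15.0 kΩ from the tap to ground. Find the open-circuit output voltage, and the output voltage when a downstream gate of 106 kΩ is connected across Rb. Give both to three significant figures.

Unloaded: 2.70 V; loaded: 2.42 V

Open-circuit: V = 14.9 × 15.0/(67.9 + 15.0) = 2.70 V.
With the load, Rb becomes Rb‖R_L = 13.14 kΩ, so V = 14.9 × 13.14/81.04 = 2.42 V.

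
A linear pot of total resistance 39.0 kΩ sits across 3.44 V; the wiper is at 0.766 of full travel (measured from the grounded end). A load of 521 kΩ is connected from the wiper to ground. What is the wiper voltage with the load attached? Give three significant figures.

V ≈ 2.60 V

The wiper splits the pot into (1−α)R = 9.126 kΩ above and αR = 29.87 kΩ below.
Lower section ‖ load = 28.25 kΩ.
V_wiper = 3.44 × 28.25/(9.126 + 28.25) = 2.60 V.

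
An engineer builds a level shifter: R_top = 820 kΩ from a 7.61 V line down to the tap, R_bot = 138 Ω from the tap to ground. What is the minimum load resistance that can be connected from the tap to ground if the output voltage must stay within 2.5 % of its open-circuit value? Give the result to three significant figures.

Output resistance R_th = R_top‖R_bot = (820000 × 138)/820100 = 138.0 Ω.
The fractional drop is R_th/(R_th + R_L); requiring this ≤ 0.0250 gives R_L ≥ R_th(1/0.0250 − 1) = 138.0 × 39.00 = 5.38 kΩ.

R_L(min) ≈ 5.38 kΩ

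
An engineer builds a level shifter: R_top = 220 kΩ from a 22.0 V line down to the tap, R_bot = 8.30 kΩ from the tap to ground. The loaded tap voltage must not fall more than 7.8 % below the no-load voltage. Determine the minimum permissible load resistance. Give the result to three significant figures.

R_L(min) ≈ 94.5 kΩ

Output resistance R_th = R_top‖R_bot = (220 × 8.30)/228.3 = 7.998 kΩ.
The fractional drop is R_th/(R_th + R_L); requiring this ≤ 0.0780 gives R_L ≥ R_th(1/0.0780 − 1) = 7.998 × 11.82 = 94.5 kΩ.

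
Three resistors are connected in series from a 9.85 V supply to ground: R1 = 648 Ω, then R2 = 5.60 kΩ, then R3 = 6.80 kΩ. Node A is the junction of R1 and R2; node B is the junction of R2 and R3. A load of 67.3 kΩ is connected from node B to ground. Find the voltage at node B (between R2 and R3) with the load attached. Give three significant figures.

V ≈ 4.90 V

At node B, R3 is in parallel with the load: R3‖R_L = 6176 Ω.
Below node A the resistance is R2 + (R3‖R_L) = 11780 Ω, so V_A = 9.85 × 11780/12420 = 9.336 V.
Then V_B = V_A × (R3‖R_L)/(R2 + R3‖R_L) = 9.336 × 6176/11780 = 4.90 V.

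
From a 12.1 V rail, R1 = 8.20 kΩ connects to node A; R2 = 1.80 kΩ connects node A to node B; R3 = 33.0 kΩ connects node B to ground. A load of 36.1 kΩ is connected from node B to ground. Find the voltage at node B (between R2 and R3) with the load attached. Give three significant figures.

At node B, R3 is in parallel with the load: R3‖R_L = 17.24 kΩ.
Below node A the resistance is R2 + (R3‖R_L) = 19.04 kΩ, so V_A = 12.1 × 19.04/27.24 = 8.458 V.
Then V_B = V_A × (R3‖R_L)/(R2 + R3‖R_L) = 8.458 × 17.24/19.04 = 7.66 V.

V ≈ 7.66 V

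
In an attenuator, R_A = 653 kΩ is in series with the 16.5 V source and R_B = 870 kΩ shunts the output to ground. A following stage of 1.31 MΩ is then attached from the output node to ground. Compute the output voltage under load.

V_out ≈ 7.34 V

The load sits in parallel with R_B: R_B‖R_L = (870 × 1310) / (870 + 1310) = 522.8 kΩ.
V_out = 16.5 × 522.8 / (653 + 522.8) = 16.5 × 522.8/1176 = 7.34 V.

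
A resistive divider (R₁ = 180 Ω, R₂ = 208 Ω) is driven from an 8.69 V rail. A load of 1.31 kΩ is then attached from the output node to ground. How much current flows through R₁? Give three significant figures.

R₂‖R_L = 179.5 Ω, so the source sees R₁ + R₂‖R_L = 359.5 Ω.
I = 8.69 V / 359.5 Ω = 24.2 mA.

I ≈ 24.2 mA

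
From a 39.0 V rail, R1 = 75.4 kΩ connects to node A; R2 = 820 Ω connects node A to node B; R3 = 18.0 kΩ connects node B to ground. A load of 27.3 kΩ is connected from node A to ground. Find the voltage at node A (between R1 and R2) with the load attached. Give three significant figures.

Below node A the series string R2+R3 = 18820 Ω sits in parallel with the 27300 Ω load: 11140 Ω.
V_A = 39.0 × 11140/(75400 + 11140) = 5.02 V.

V ≈ 5.02 V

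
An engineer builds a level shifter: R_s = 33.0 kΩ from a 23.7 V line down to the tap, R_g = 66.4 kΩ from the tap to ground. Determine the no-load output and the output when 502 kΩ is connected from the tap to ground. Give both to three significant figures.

Open-circuit: V = 23.7 × 66.4/(33.0 + 66.4) = 15.8 V.
With the load, R_g becomes R_g‖R_L = 58.64 kΩ, so V = 23.7 × 58.64/91.64 = 15.2 V.

Unloaded: 15.8 V; loaded: 15.2 V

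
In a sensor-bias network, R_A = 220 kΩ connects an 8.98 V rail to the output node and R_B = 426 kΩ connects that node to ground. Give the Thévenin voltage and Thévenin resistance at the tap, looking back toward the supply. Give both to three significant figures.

V_th = 5.92 V, R_th = 145 kΩ

V_th is the open-circuit tap voltage: 8.98 × 426/(220 + 426) = 5.92 V.
With the supply zeroed, R_A and R_B appear in parallel from the tap: R_th = R_A‖R_B = (220 × 426)/646.0 = 145 kΩ.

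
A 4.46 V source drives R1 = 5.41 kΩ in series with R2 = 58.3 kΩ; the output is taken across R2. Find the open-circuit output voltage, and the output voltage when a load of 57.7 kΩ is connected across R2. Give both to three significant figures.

Unloaded: 4.08 V; loaded: 3.76 V

Open-circuit: V = 4.46 × 58.3/(5.41 + 58.3) = 4.08 V.
With the load, R2 becomes R2‖R_L = 29.00 kΩ, so V = 4.46 × 29.00/34.41 = 3.76 V.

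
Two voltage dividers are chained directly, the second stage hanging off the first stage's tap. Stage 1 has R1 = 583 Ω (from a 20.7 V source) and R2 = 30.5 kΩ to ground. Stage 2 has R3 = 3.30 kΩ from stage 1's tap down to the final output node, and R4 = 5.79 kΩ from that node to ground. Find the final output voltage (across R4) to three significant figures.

Stage 2 presents R3+R4 = 9090 Ω as a load on stage 1's tap.
Stage 1's lower leg becomes R2‖(R3+R4) = 7003 Ω, so V_mid = 20.7 × 7003/7586 = 19.11 V.
Stage 2 is itself unloaded: V_out = V_mid × R4/(R3+R4) = 19.11 × 5790/9090 = 12.2 V.

V_out ≈ 12.2 V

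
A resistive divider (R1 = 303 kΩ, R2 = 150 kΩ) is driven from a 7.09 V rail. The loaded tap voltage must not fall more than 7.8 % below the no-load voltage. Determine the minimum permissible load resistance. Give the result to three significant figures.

R_L(min) ≈ 1.19 MΩ

Output resistance R_th = R1‖R2 = (303 × 150)/453.0 = 100.3 kΩ.
The fractional drop is R_th/(R_th + R_L); requiring this ≤ 0.0780 gives R_L ≥ R_th(1/0.0780 − 1) = 100.3 × 11.82 = 1.19 MΩ.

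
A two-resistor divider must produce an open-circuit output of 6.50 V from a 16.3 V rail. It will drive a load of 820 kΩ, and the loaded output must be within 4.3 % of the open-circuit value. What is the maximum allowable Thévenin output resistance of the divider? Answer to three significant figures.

R_th ≤ 36.8 kΩ

Loading drop = R_th/(R_th + R_L) ≤ 0.0430, so R_th ≤ R_L · ε/(1−ε) = 820 kΩ × 0.0430/0.9570 = 36.8 kΩ.
(Any R1, R2 with R2/(R1+R2) = 0.399 and R1‖R2 ≤ 36.8 kΩ will meet the spec.)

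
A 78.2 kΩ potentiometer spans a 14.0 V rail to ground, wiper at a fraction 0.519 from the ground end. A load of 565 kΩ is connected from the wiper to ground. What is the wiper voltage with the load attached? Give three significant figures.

V ≈ 7.02 V

The wiper splits the pot into (1−α)R = 37.61 kΩ above and αR = 40.59 kΩ below.
Lower section ‖ load = 37.87 kΩ.
V_wiper = 14.0 × 37.87/(37.61 + 37.87) = 7.02 V.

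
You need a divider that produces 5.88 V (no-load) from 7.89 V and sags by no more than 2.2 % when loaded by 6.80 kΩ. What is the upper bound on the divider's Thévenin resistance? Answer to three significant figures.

R_th ≤ 153 Ω

Loading drop = R_th/(R_th + R_L) ≤ 0.0220, so R_th ≤ R_L · ε/(1−ε) = 6.80 kΩ × 0.0220/0.9780 = 153 Ω.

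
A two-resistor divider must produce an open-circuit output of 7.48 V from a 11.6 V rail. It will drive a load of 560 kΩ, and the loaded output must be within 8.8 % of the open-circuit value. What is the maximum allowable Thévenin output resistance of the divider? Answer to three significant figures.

R_th ≤ 54.0 kΩ

Loading drop = R_th/(R_th + R_L) ≤ 0.0880, so R_th ≤ R_L · ε/(1−ε) = 560 kΩ × 0.0880/0.9120 = 54.0 kΩ.
(Any R1, R2 with R2/(R1+R2) = 0.645 and R1‖R2 ≤ 54.0 kΩ will meet the spec.)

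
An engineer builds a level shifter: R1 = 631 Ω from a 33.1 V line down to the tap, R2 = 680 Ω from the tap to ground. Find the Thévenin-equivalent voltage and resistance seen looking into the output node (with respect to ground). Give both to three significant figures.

V_th = 17.2 V, R_th = 327 Ω

V_th is the open-circuit tap voltage: 33.1 × 680/(631 + 680) = 17.2 V.
With the supply zeroed, R1 and R2 appear in parallel from the tap: R_th = R1‖R2 = (631 × 680)/1311 = 327 Ω.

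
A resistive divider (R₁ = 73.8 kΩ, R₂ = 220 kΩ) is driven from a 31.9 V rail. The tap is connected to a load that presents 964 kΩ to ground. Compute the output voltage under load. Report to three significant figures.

V_out ≈ 22.6 V

The load sits in parallel with R₂: R₂‖R_L = (220 × 964) / (220 + 964) = 179.1 kΩ.
V_out = 31.9 × 179.1 / (73.8 + 179.1) = 31.9 × 179.1/252.9 = 22.6 V.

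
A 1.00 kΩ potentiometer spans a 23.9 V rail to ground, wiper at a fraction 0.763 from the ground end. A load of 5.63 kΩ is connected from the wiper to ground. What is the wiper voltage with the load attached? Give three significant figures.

The wiper splits the pot into (1−α)R = 237.0 Ω above and αR = 763.0 Ω below.
Lower section ‖ load = 671.9 Ω.
V_wiper = 23.9 × 671.9/(237.0 + 671.9) = 17.7 V.

V ≈ 17.7 V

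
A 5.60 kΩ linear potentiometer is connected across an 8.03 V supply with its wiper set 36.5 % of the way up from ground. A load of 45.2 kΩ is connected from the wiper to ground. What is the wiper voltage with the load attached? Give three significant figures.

V ≈ 2.85 V

The wiper splits the pot into (1−α)R = 3.556 kΩ above and αR = 2.044 kΩ below.
Lower section ‖ load = 1.956 kΩ.
V_wiper = 8.03 × 1.956/(3.556 + 1.956) = 2.85 V.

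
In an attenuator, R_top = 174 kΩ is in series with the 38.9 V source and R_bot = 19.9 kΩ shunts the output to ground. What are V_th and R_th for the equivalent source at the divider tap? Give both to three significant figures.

V_th is the open-circuit tap voltage: 38.9 × 19.9/(174 + 19.9) = 3.99 V.
With the supply zeroed, R_top and R_bot appear in parallel from the tap: R_th = R_top‖R_bot = (174 × 19.9)/193.9 = 17.9 kΩ.

V_th = 3.99 V, R_th = 17.9 kΩ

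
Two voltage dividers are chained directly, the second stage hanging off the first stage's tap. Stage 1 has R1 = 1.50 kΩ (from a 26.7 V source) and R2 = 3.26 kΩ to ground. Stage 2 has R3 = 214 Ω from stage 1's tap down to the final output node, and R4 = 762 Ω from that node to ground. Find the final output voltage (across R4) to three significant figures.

Stage 2 presents R3+R4 = 976.0 Ω as a load on stage 1's tap.
Stage 1's lower leg becomes R2‖(R3+R4) = 751.1 Ω, so V_mid = 26.7 × 751.1/2251 = 8.909 V.
Stage 2 is itself unloaded: V_out = V_mid × R4/(R3+R4) = 8.909 × 762/976.0 = 6.96 V.

V_out ≈ 6.96 V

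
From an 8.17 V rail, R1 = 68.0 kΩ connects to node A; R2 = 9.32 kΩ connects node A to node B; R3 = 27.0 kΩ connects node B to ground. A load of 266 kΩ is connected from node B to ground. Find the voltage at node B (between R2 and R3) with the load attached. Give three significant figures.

V ≈ 1.97 V

At node B, R3 is in parallel with the load: R3‖R_L = 24.51 kΩ.
Below node A the resistance is R2 + (R3‖R_L) = 33.83 kΩ, so V_A = 8.17 × 33.83/101.8 = 2.714 V.
Then V_B = V_A × (R3‖R_L)/(R2 + R3‖R_L) = 2.714 × 24.51/33.83 = 1.97 V.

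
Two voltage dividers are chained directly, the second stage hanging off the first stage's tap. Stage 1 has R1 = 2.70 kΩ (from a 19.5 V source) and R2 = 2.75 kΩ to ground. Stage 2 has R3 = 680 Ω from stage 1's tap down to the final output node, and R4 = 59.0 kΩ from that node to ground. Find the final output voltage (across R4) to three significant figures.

V_out ≈ 9.51 V

Stage 2 presents R3+R4 = 59680 Ω as a load on stage 1's tap.
Stage 1's lower leg becomes R2‖(R3+R4) = 2629 Ω, so V_mid = 19.5 × 2629/5329 = 9.620 V.
Stage 2 is itself unloaded: V_out = V_mid × R4/(R3+R4) = 9.620 × 59000/59680 = 9.51 V.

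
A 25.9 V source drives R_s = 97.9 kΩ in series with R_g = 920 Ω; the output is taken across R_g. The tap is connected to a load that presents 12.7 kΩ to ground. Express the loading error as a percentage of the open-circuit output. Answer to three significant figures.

The divider's output (Thévenin) resistance is R_s‖R_g = 911.4 Ω.
Fractional drop under load = R_th/(R_th + R_L) = 911.4 / (911.4 + 12700) = 0.06696.
So the output falls by 6.70 %.

6.70 %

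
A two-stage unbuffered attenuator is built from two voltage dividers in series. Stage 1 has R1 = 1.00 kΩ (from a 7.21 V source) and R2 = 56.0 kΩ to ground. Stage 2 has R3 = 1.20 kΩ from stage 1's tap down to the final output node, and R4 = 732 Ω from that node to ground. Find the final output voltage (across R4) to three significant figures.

V_out ≈ 1.78 V

Stage 2 presents R3+R4 = 1932 Ω as a load on stage 1's tap.
Stage 1's lower leg becomes R2‖(R3+R4) = 1868 Ω, so V_mid = 7.21 × 1868/2868 = 4.696 V.
Stage 2 is itself unloaded: V_out = V_mid × R4/(R3+R4) = 4.696 × 732/1932 = 1.78 V.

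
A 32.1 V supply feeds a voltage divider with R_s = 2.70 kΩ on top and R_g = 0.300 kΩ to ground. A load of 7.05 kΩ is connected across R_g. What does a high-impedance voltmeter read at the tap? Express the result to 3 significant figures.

The load sits in parallel with R_g: R_g‖R_L = (300 × 7050) / (300 + 7050) = 287.8 Ω.
V_out = 32.1 × 287.8 / (2700 + 287.8) = 32.1 × 287.8/2988 = 3.09 V.

V_out ≈ 3.09 V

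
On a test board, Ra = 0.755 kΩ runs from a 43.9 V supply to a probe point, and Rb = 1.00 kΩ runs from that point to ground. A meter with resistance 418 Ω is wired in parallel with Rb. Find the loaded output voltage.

The load sits in parallel with Rb: Rb‖R_L = (1000 × 418) / (1000 + 418) = 294.8 Ω.
V_out = 43.9 × 294.8 / (755 + 294.8) = 43.9 × 294.8/1050 = 12.3 V.

V_out ≈ 12.3 V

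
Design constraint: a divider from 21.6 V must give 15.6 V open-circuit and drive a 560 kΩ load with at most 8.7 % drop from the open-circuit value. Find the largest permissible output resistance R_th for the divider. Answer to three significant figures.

Loading drop = R_th/(R_th + R_L) ≤ 0.0870, so R_th ≤ R_L · ε/(1−ε) = 560 kΩ × 0.0870/0.9130 = 53.4 kΩ.

R_th ≤ 53.4 kΩ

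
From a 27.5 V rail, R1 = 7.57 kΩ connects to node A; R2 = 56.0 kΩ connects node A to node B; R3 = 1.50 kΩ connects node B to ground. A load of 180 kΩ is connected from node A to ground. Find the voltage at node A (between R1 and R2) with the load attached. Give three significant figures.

V ≈ 23.4 V

Below node A the series string R2+R3 = 57.50 kΩ sits in parallel with the 180 kΩ load: 43.58 kΩ.
V_A = 27.5 × 43.58/(7.57 + 43.58) = 23.4 V.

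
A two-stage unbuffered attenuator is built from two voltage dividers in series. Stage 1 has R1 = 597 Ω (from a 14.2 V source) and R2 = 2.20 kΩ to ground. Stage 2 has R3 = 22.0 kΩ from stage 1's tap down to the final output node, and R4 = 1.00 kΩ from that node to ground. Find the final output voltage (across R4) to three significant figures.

V_out ≈ 0.476 V

Stage 2 presents R3+R4 = 23000 Ω as a load on stage 1's tap.
Stage 1's lower leg becomes R2‖(R3+R4) = 2008 Ω, so V_mid = 14.2 × 2008/2605 = 10.95 V.
Stage 2 is itself unloaded: V_out = V_mid × R4/(R3+R4) = 10.95 × 1000/23000 = 0.476 V.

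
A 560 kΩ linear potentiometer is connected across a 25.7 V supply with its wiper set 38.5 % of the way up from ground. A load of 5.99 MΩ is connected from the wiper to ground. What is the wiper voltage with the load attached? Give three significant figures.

V ≈ 9.68 V

The wiper splits the pot into (1−α)R = 344.4 kΩ above and αR = 215.6 kΩ below.
Lower section ‖ load = 208.1 kΩ.
V_wiper = 25.7 × 208.1/(344.4 + 208.1) = 9.68 V.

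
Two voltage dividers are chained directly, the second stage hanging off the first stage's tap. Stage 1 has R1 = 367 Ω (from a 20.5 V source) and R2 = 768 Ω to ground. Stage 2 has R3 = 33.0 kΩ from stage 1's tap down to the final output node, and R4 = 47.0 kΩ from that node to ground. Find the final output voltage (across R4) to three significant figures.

V_out ≈ 8.12 V

Stage 2 presents R3+R4 = 80000 Ω as a load on stage 1's tap.
Stage 1's lower leg becomes R2‖(R3+R4) = 760.7 Ω, so V_mid = 20.5 × 760.7/1128 = 13.83 V.
Stage 2 is itself unloaded: V_out = V_mid × R4/(R3+R4) = 13.83 × 47000/80000 = 8.12 V.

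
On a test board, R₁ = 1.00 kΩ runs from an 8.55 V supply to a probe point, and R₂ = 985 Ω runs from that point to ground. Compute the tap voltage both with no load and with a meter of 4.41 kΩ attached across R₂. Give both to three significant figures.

Open-circuit: V = 8.55 × 985/(1000 + 985) = 4.24 V.
With the load, R₂ becomes R₂‖R_L = 805.2 Ω, so V = 8.55 × 805.2/1805 = 3.81 V.

Unloaded: 4.24 V; loaded: 3.81 V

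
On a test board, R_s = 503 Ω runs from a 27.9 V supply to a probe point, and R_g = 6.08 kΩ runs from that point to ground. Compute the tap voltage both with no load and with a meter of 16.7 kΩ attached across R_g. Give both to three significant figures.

Unloaded: 25.8 V; loaded: 25.1 V

Open-circuit: V = 27.9 × 6080/(503 + 6080) = 25.8 V.
With the load, R_g becomes R_g‖R_L = 4457 Ω, so V = 27.9 × 4457/4960 = 25.1 V.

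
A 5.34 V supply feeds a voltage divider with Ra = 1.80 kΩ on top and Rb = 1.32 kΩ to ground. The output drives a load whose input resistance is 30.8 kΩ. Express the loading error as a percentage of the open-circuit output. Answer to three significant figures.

2.41 %

The divider's output (Thévenin) resistance is Ra‖Rb = 0.7615 kΩ.
Fractional drop under load = R_th/(R_th + R_L) = 0.7615 / (0.7615 + 30.8) = 0.02413.
So the output falls by 2.41 %.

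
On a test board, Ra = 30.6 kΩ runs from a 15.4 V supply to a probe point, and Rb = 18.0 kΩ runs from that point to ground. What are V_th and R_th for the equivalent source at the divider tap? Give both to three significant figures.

V_th is the open-circuit tap voltage: 15.4 × 18.0/(30.6 + 18.0) = 5.70 V.
With the supply zeroed, Ra and Rb appear in parallel from the tap: R_th = Ra‖Rb = (30.6 × 18.0)/48.60 = 11.3 kΩ.

V_th = 5.70 V, R_th = 11.3 kΩ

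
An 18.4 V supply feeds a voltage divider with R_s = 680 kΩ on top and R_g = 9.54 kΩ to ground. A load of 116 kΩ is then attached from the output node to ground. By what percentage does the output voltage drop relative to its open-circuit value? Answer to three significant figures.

The divider's output (Thévenin) resistance is R_s‖R_g = 9.408 kΩ.
Fractional drop under load = R_th/(R_th + R_L) = 9.408 / (9.408 + 116) = 0.07502.
So the output falls by 7.50 %.

7.50 %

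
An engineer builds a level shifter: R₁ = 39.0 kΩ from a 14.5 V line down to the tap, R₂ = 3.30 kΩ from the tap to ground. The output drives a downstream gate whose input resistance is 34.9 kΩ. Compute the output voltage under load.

V_out ≈ 1.04 V

The load sits in parallel with R₂: R₂‖R_L = (3.30 × 34.9) / (3.30 + 34.9) = 3.015 kΩ.
V_out = 14.5 × 3.015 / (39.0 + 3.015) = 14.5 × 3.015/42.01 = 1.04 V.
(Unloaded it would have been 1.13 V.)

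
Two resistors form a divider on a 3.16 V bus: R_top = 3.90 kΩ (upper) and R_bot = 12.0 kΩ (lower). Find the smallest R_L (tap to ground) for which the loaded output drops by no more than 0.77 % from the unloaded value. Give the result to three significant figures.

R_L(min) ≈ 379 kΩ

Output resistance R_th = R_top‖R_bot = (3.90 × 12.0)/15.90 = 2.943 kΩ.
The fractional drop is R_th/(R_th + R_L); requiring this ≤ 0.00770 gives R_L ≥ R_th(1/0.00770 − 1) = 2.943 × 128.9 = 379 kΩ.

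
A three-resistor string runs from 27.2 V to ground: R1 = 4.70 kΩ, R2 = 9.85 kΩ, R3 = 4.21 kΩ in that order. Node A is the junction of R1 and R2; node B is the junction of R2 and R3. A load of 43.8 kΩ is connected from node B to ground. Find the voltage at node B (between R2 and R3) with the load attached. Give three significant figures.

At node B, R3 is in parallel with the load: R3‖R_L = 3.841 kΩ.
Below node A the resistance is R2 + (R3‖R_L) = 13.69 kΩ, so V_A = 27.2 × 13.69/18.39 = 20.25 V.
Then V_B = V_A × (R3‖R_L)/(R2 + R3‖R_L) = 20.25 × 3.841/13.69 = 5.68 V.

V ≈ 5.68 V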